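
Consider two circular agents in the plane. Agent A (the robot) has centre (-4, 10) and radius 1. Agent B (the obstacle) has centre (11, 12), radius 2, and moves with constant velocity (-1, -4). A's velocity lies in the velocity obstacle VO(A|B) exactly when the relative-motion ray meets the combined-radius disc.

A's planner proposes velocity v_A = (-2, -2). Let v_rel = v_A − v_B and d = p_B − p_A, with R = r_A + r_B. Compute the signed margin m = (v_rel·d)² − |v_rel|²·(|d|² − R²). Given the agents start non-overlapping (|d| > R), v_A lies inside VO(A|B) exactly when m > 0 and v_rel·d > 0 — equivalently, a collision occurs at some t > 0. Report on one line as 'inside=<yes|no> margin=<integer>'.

d = (15, 2),  |d|² = 229;  R = 1+2 = 3,  c = 229−3² = 220
v_rel = (-1, 2),  |v_rel|² = 5;  v_rel·d = (-1)·(15) + (2)·(2) = -11
5·t² + 22·t + 220 = 0  ⇒  m = (-11)² − 5·220 = -979
m = -979 < 0,  v_rel·d = -11 < 0  ⇒  outside

inside=no margin=-979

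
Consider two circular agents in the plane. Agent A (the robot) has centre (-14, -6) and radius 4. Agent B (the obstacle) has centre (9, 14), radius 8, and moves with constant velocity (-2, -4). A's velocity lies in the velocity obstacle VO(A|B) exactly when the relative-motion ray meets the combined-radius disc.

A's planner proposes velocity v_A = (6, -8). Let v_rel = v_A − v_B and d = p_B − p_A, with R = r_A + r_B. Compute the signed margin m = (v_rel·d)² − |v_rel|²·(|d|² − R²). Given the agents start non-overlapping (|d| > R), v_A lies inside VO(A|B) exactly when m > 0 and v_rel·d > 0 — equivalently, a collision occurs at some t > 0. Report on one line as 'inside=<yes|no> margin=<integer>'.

d = (23, 20),  |d|² = 929;  R = 4+8 = 12,  c = 929−12² = 785
v_rel = (8, -4),  |v_rel|² = 80;  v_rel·d = (8)·(23) + (-4)·(20) = 104
80·t² − 208·t + 785 = 0  ⇒  m = 104² − 80·785 = -51984
m = -51984 < 0,  v_rel·d = 104 > 0  ⇒  outside

inside=no margin=-51984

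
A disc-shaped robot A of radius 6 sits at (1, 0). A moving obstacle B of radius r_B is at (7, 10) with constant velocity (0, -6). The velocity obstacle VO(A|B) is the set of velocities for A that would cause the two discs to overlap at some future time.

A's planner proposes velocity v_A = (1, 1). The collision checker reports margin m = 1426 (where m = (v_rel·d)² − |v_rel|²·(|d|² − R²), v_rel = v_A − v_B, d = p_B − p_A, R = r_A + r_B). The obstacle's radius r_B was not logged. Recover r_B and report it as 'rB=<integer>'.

m = 1426
d = (6, 10);  v_rel = (1, 7),  |v_rel|² = 50
v_rel×d = (1)·(10) − (7)·(6) = -32
since m = R²·50 − (-32)²:  R² = (1024 + 1426) / 50 = 49
R = √49 = 7  ⇒  r_B = 7 − 6 = 1

rB=1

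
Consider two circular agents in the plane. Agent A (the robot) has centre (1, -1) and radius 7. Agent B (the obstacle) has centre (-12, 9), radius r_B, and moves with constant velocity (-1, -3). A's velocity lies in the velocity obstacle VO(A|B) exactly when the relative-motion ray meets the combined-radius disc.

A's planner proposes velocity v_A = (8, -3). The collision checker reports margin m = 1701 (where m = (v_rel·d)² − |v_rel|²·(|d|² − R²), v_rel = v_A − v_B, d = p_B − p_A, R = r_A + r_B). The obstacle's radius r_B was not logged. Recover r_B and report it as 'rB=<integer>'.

m = 1701
d = (-13, 10);  v_rel = (9, 0),  |v_rel|² = 81
v_rel×d = (9)·(10) − (0)·(-13) = 90
since m = R²·81 − 90²:  R² = (8100 + 1701) / 81 = 121
R = √121 = 11  ⇒  r_B = 11 − 7 = 4

rB=4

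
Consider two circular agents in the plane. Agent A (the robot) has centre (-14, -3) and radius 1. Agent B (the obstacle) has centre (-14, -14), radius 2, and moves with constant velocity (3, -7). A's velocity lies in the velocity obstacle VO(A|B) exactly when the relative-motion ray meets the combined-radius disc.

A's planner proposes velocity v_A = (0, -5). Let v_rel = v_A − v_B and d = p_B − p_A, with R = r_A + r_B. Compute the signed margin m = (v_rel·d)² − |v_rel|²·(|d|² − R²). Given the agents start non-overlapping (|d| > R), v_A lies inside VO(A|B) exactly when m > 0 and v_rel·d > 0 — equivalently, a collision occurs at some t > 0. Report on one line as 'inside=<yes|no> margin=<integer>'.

d = (0, -11),  |d|² = 121;  R = 1+2 = 3,  c = 121−3² = 112
v_rel = (-3, 2),  |v_rel|² = 13;  v_rel·d = (-3)·(0) + (2)·(-11) = -22
13·t² + 44·t + 112 = 0  ⇒  m = (-22)² − 13·112 = -972
m = -972 < 0,  v_rel·d = -22 < 0  ⇒  outside

inside=no margin=-972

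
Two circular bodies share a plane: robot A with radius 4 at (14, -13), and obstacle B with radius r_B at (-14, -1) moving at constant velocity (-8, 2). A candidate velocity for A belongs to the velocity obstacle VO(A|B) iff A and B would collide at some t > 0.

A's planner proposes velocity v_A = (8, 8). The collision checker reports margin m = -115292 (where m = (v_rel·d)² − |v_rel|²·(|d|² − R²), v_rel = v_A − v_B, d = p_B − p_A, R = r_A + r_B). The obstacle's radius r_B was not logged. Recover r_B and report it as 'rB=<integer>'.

m = -115292
d = (-28, 12);  v_rel = (16, 6),  |v_rel|² = 292
v_rel×d = (16)·(12) − (6)·(-28) = 360
since m = R²·292 − 360²:  R² = (129600 + -115292) / 292 = 49
R = √49 = 7  ⇒  r_B = 7 − 4 = 3

rB=3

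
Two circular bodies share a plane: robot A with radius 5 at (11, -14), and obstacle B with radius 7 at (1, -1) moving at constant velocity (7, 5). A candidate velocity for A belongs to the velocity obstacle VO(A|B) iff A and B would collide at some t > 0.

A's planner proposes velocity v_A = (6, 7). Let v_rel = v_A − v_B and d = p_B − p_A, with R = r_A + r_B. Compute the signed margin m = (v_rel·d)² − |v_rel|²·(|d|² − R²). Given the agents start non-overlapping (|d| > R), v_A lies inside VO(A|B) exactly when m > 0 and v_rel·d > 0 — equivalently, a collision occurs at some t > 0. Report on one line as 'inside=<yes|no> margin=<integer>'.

d = (-10, 13),  |d|² = 269;  R = 5+7 = 12,  c = 269−12² = 125
v_rel = (-1, 2),  |v_rel|² = 5;  v_rel·d = (-1)·(-10) + (2)·(13) = 36
5·t² − 72·t + 125 = 0  ⇒  m = 36² − 5·125 = 671
m = 671 > 0,  v_rel·d = 36 > 0  ⇒  inside

inside=yes margin=671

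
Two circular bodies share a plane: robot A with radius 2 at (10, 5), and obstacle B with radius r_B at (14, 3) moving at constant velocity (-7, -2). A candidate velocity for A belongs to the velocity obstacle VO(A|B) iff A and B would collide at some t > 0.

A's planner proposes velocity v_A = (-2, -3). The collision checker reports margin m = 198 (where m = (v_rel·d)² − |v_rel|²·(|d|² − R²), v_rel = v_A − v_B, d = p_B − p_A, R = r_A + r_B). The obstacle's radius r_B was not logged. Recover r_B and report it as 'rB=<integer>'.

m = 198
d = (4, -2);  v_rel = (5, -1),  |v_rel|² = 26
v_rel×d = (5)·(-2) − (-1)·(4) = -6
since m = R²·26 − (-6)²:  R² = (36 + 198) / 26 = 9
R = √9 = 3  ⇒  r_B = 3 − 2 = 1

rB=1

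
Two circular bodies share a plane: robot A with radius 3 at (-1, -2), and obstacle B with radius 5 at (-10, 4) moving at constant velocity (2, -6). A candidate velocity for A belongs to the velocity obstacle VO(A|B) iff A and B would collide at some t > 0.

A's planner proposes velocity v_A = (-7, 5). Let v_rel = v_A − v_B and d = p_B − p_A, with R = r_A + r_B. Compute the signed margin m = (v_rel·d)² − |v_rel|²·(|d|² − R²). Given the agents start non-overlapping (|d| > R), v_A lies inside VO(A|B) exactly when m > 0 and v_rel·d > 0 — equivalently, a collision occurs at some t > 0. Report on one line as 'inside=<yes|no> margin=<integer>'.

d = (-9, 6),  |d|² = 117;  R = 3+5 = 8,  c = 117−8² = 53
v_rel = (-9, 11),  |v_rel|² = 202;  v_rel·d = (-9)·(-9) + (11)·(6) = 147
202·t² − 294·t + 53 = 0  ⇒  m = 147² − 202·53 = 10903
m = 10903 > 0,  v_rel·d = 147 > 0  ⇒  inside

inside=yes margin=10903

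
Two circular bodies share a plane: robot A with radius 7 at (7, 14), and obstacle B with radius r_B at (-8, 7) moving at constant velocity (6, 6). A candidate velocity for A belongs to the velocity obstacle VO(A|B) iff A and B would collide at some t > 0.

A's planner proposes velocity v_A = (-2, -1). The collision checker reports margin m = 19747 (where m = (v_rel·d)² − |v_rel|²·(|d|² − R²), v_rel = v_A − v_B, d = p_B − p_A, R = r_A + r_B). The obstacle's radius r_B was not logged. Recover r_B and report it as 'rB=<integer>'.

m = 19747
d = (-15, -7);  v_rel = (-8, -7),  |v_rel|² = 113
v_rel×d = (-8)·(-7) − (-7)·(-15) = -49
since m = R²·113 − (-49)²:  R² = (2401 + 19747) / 113 = 196
R = √196 = 14  ⇒  r_B = 14 − 7 = 7

rB=7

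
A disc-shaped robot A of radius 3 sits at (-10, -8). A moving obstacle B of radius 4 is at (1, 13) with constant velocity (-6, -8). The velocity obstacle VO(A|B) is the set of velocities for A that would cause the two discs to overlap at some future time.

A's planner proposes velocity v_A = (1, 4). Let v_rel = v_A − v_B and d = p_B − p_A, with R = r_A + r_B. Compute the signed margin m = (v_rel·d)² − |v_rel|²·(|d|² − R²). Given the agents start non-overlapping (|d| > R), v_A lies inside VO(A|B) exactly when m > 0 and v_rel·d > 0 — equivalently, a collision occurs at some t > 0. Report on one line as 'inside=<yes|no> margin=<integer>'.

d = (11, 21),  |d|² = 562;  R = 3+4 = 7,  c = 562−7² = 513
v_rel = (7, 12),  |v_rel|² = 193;  v_rel·d = (7)·(11) + (12)·(21) = 329
193·t² − 658·t + 513 = 0  ⇒  m = 329² − 193·513 = 9232
m = 9232 > 0,  v_rel·d = 329 > 0  ⇒  inside

inside=yes margin=9232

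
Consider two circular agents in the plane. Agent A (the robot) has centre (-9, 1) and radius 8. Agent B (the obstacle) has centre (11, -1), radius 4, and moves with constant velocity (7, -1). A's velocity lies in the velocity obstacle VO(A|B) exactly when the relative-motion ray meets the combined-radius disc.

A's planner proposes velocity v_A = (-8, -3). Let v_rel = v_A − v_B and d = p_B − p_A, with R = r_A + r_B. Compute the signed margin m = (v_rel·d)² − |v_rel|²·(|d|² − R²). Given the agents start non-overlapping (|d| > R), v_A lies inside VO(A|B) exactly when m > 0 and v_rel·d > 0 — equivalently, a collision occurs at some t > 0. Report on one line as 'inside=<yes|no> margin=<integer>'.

d = (20, -2),  |d|² = 404;  R = 8+4 = 12,  c = 404−12² = 260
v_rel = (-15, -2),  |v_rel|² = 229;  v_rel·d = (-15)·(20) + (-2)·(-2) = -296
229·t² + 592·t + 260 = 0  ⇒  m = (-296)² − 229·260 = 28076
m = 28076 > 0,  v_rel·d = -296 < 0  ⇒  outside

inside=no margin=28076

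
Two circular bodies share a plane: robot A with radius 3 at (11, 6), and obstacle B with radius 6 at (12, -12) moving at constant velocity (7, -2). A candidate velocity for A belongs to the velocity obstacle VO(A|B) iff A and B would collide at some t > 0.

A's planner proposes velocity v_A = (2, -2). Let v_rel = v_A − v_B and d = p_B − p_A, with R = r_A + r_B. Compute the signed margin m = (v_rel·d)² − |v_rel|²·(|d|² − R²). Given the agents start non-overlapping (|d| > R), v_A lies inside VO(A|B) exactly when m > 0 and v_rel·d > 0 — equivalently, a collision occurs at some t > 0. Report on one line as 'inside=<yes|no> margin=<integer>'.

d = (1, -18),  |d|² = 325;  R = 3+6 = 9,  c = 325−9² = 244
v_rel = (-5, 0),  |v_rel|² = 25;  v_rel·d = (-5)·(1) + (0)·(-18) = -5
25·t² + 10·t + 244 = 0  ⇒  m = (-5)² − 25·244 = -6075
m = -6075 < 0,  v_rel·d = -5 < 0  ⇒  outside

inside=no margin=-6075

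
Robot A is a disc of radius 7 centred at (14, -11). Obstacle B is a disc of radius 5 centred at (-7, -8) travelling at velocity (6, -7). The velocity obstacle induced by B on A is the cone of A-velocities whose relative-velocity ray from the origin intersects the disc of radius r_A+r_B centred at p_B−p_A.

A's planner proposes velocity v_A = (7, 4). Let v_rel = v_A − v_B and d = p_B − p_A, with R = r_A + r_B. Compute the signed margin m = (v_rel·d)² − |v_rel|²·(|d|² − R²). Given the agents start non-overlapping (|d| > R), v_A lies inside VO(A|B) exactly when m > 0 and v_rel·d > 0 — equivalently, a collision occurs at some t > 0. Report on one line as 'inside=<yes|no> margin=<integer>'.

d = (-21, 3),  |d|² = 450;  R = 7+5 = 12,  c = 450−12² = 306
v_rel = (1, 11),  |v_rel|² = 122;  v_rel·d = (1)·(-21) + (11)·(3) = 12
122·t² − 24·t + 306 = 0  ⇒  m = 12² − 122·306 = -37188
m = -37188 < 0,  v_rel·d = 12 > 0  ⇒  outside

inside=no margin=-37188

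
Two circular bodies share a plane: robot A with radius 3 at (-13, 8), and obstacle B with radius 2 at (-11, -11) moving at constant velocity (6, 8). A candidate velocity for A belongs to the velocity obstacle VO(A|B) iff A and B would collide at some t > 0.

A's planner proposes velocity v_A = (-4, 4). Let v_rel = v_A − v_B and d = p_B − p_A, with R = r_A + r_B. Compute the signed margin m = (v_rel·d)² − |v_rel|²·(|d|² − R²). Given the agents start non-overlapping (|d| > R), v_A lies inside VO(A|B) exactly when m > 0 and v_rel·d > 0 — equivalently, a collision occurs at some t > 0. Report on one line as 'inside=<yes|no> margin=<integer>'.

d = (2, -19),  |d|² = 365;  R = 3+2 = 5,  c = 365−5² = 340
v_rel = (-10, -4),  |v_rel|² = 116;  v_rel·d = (-10)·(2) + (-4)·(-19) = 56
116·t² − 112·t + 340 = 0  ⇒  m = 56² − 116·340 = -36304
m = -36304 < 0,  v_rel·d = 56 > 0  ⇒  outside

inside=no margin=-36304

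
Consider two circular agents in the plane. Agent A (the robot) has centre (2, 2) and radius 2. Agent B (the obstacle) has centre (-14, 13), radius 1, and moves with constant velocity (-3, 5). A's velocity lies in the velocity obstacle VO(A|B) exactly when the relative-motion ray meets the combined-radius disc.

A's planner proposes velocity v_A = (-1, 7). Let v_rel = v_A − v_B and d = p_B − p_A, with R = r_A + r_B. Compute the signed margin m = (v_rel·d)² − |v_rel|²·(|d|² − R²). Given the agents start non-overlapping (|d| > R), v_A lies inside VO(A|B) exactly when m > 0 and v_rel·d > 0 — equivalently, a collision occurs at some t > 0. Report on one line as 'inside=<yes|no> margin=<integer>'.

d = (-16, 11),  |d|² = 377;  R = 2+1 = 3,  c = 377−3² = 368
v_rel = (2, 2),  |v_rel|² = 8;  v_rel·d = (2)·(-16) + (2)·(11) = -10
8·t² + 20·t + 368 = 0  ⇒  m = (-10)² − 8·368 = -2844
m = -2844 < 0,  v_rel·d = -10 < 0  ⇒  outside

inside=no margin=-2844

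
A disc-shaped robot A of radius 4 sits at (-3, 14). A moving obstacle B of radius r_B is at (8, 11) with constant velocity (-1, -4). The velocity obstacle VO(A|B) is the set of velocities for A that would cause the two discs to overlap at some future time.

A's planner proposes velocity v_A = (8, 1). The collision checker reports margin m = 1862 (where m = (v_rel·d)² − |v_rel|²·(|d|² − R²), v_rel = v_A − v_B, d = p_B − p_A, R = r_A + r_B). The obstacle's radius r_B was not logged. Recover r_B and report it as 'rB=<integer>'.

m = 1862
d = (11, -3);  v_rel = (9, 5),  |v_rel|² = 106
v_rel×d = (9)·(-3) − (5)·(11) = -82
since m = R²·106 − (-82)²:  R² = (6724 + 1862) / 106 = 81
R = √81 = 9  ⇒  r_B = 9 − 4 = 5

rB=5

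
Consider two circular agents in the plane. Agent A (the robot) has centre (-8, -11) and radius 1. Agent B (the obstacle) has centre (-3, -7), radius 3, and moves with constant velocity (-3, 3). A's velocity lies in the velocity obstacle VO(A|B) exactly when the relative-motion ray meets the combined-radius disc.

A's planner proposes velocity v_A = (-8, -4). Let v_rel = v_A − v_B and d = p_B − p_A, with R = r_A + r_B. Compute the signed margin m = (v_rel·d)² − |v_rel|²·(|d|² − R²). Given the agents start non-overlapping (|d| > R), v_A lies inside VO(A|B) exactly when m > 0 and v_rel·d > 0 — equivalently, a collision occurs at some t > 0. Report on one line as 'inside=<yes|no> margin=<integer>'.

d = (5, 4),  |d|² = 41;  R = 1+3 = 4,  c = 41−4² = 25
v_rel = (-5, -7),  |v_rel|² = 74;  v_rel·d = (-5)·(5) + (-7)·(4) = -53
74·t² + 106·t + 25 = 0  ⇒  m = (-53)² − 74·25 = 959
m = 959 > 0,  v_rel·d = -53 < 0  ⇒  outside

inside=no margin=959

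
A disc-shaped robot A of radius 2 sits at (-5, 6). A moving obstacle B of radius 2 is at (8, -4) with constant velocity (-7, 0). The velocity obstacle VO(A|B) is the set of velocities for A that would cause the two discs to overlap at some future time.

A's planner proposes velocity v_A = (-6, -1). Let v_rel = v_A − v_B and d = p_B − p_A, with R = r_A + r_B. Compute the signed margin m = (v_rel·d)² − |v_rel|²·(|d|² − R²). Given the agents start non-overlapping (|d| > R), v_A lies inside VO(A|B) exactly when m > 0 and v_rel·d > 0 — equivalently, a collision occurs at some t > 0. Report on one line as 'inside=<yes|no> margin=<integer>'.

d = (13, -10),  |d|² = 269;  R = 2+2 = 4,  c = 269−4² = 253
v_rel = (1, -1),  |v_rel|² = 2;  v_rel·d = (1)·(13) + (-1)·(-10) = 23
2·t² − 46·t + 253 = 0  ⇒  m = 23² − 2·253 = 23
m = 23 > 0,  v_rel·d = 23 > 0  ⇒  inside

inside=yes margin=23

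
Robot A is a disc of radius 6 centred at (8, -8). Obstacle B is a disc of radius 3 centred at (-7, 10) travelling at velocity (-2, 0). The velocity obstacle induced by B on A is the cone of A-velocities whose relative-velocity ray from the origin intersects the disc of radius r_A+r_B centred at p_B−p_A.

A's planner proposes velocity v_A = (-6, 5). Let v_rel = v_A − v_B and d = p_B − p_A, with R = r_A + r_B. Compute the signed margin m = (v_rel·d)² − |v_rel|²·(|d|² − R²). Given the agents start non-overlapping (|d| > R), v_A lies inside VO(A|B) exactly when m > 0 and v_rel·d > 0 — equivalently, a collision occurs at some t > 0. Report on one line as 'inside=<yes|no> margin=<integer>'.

d = (-15, 18),  |d|² = 549;  R = 6+3 = 9,  c = 549−9² = 468
v_rel = (-4, 5),  |v_rel|² = 41;  v_rel·d = (-4)·(-15) + (5)·(18) = 150
41·t² − 300·t + 468 = 0  ⇒  m = 150² − 41·468 = 3312
m = 3312 > 0,  v_rel·d = 150 > 0  ⇒  inside

inside=yes margin=3312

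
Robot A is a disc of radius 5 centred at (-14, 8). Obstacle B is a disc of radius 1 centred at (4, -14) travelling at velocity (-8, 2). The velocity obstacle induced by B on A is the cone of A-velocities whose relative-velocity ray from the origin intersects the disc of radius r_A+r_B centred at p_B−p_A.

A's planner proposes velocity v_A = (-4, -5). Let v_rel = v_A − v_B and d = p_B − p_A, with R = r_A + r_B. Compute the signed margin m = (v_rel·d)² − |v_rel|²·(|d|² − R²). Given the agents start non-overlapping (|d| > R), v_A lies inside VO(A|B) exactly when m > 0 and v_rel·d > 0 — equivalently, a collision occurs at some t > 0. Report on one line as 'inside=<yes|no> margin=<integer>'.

d = (18, -22),  |d|² = 808;  R = 5+1 = 6,  c = 808−6² = 772
v_rel = (4, -7),  |v_rel|² = 65;  v_rel·d = (4)·(18) + (-7)·(-22) = 226
65·t² − 452·t + 772 = 0  ⇒  m = 226² − 65·772 = 896
m = 896 > 0,  v_rel·d = 226 > 0  ⇒  inside

inside=yes margin=896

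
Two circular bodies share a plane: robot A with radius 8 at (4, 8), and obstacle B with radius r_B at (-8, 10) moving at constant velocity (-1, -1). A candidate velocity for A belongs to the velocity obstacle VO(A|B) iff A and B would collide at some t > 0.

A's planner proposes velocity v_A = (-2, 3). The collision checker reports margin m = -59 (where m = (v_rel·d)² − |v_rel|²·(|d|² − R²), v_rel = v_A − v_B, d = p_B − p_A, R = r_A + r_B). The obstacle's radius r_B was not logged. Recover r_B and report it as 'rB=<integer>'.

m = -59
d = (-12, 2);  v_rel = (-1, 4),  |v_rel|² = 17
v_rel×d = (-1)·(2) − (4)·(-12) = 46
since m = R²·17 − 46²:  R² = (2116 + -59) / 17 = 121
R = √121 = 11  ⇒  r_B = 11 − 8 = 3

rB=3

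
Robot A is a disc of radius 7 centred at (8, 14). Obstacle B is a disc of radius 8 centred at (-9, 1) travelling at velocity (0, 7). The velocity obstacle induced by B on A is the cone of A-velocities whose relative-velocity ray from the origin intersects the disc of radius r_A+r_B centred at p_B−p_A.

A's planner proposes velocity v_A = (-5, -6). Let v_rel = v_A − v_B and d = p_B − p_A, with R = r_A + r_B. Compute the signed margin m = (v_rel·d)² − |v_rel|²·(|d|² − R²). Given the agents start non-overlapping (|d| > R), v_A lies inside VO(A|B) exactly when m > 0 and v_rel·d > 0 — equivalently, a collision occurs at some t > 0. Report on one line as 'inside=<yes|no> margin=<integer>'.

d = (-17, -13),  |d|² = 458;  R = 7+8 = 15,  c = 458−15² = 233
v_rel = (-5, -13),  |v_rel|² = 194;  v_rel·d = (-5)·(-17) + (-13)·(-13) = 254
194·t² − 508·t + 233 = 0  ⇒  m = 254² − 194·233 = 19314
m = 19314 > 0,  v_rel·d = 254 > 0  ⇒  inside

inside=yes margin=19314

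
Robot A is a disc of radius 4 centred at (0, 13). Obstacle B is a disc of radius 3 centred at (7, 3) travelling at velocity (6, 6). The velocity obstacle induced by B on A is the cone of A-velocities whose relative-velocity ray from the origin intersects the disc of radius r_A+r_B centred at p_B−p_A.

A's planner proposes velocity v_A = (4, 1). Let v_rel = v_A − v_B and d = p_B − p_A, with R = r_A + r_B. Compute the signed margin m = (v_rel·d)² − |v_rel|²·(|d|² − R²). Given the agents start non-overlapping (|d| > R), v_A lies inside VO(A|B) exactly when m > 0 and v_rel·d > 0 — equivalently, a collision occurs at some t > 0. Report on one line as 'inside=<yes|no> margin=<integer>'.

d = (7, -10),  |d|² = 149;  R = 4+3 = 7,  c = 149−7² = 100
v_rel = (-2, -5),  |v_rel|² = 29;  v_rel·d = (-2)·(7) + (-5)·(-10) = 36
29·t² − 72·t + 100 = 0  ⇒  m = 36² − 29·100 = -1604
m = -1604 < 0,  v_rel·d = 36 > 0  ⇒  outside

inside=no margin=-1604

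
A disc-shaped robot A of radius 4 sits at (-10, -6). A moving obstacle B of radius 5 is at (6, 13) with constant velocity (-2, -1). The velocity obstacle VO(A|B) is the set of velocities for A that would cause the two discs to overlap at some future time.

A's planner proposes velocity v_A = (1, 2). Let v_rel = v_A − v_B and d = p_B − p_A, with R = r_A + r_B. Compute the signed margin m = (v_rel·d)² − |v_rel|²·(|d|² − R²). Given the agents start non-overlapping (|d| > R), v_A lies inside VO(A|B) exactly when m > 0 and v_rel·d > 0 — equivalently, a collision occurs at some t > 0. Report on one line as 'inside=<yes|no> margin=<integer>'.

d = (16, 19),  |d|² = 617;  R = 4+5 = 9,  c = 617−9² = 536
v_rel = (3, 3),  |v_rel|² = 18;  v_rel·d = (3)·(16) + (3)·(19) = 105
18·t² − 210·t + 536 = 0  ⇒  m = 105² − 18·536 = 1377
m = 1377 > 0,  v_rel·d = 105 > 0  ⇒  inside

inside=yes margin=1377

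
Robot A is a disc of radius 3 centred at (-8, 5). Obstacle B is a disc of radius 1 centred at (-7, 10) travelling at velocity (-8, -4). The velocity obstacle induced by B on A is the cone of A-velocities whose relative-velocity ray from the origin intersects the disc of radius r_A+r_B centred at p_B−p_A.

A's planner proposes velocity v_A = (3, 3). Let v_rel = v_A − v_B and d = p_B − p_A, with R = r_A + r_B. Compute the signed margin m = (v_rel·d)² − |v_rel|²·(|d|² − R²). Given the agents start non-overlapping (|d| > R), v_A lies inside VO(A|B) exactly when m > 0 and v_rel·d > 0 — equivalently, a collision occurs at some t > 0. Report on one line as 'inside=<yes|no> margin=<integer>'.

d = (1, 5),  |d|² = 26;  R = 3+1 = 4,  c = 26−4² = 10
v_rel = (11, 7),  |v_rel|² = 170;  v_rel·d = (11)·(1) + (7)·(5) = 46
170·t² − 92·t + 10 = 0  ⇒  m = 46² − 170·10 = 416
m = 416 > 0,  v_rel·d = 46 > 0  ⇒  inside

inside=yes margin=416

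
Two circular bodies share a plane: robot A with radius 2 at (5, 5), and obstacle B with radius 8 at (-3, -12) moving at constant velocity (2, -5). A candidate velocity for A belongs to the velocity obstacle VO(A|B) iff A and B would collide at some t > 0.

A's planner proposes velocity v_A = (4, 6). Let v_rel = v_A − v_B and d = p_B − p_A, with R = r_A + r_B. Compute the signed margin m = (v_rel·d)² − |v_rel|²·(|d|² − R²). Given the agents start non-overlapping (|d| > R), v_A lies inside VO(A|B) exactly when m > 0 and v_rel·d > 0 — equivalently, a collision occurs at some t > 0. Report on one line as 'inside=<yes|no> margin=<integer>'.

d = (-8, -17),  |d|² = 353;  R = 2+8 = 10,  c = 353−10² = 253
v_rel = (2, 11),  |v_rel|² = 125;  v_rel·d = (2)·(-8) + (11)·(-17) = -203
125·t² + 406·t + 253 = 0  ⇒  m = (-203)² − 125·253 = 9584
m = 9584 > 0,  v_rel·d = -203 < 0  ⇒  outside

inside=no margin=9584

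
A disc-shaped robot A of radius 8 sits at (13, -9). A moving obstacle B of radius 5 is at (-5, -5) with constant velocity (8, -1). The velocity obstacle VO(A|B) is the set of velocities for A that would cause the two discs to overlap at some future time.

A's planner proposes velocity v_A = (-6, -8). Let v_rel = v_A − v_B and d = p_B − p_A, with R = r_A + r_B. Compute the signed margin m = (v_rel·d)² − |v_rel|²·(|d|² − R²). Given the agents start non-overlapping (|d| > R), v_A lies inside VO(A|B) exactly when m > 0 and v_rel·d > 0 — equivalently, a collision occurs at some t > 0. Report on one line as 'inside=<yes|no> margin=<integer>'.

d = (-18, 4),  |d|² = 340;  R = 8+5 = 13,  c = 340−13² = 171
v_rel = (-14, -7),  |v_rel|² = 245;  v_rel·d = (-14)·(-18) + (-7)·(4) = 224
245·t² − 448·t + 171 = 0  ⇒  m = 224² − 245·171 = 8281
m = 8281 > 0,  v_rel·d = 224 > 0  ⇒  inside

inside=yes margin=8281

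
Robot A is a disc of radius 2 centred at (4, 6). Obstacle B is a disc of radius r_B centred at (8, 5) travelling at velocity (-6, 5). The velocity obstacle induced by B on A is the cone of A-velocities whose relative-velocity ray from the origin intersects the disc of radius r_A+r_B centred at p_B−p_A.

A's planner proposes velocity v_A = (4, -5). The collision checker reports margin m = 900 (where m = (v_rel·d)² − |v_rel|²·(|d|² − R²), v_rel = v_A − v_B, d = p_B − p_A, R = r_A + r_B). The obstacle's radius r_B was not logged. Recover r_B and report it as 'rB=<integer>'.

m = 900
d = (4, -1);  v_rel = (10, -10),  |v_rel|² = 200
v_rel×d = (10)·(-1) − (-10)·(4) = 30
since m = R²·200 − 30²:  R² = (900 + 900) / 200 = 9
R = √9 = 3  ⇒  r_B = 3 − 2 = 1

rB=1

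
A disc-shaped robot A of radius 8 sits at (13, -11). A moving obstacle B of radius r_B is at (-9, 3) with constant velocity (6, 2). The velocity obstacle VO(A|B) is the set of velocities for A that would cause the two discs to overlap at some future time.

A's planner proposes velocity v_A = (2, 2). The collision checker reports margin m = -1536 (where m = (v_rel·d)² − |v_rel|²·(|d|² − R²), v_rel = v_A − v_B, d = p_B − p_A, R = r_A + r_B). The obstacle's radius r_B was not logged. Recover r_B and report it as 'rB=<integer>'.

m = -1536
d = (-22, 14);  v_rel = (-4, 0),  |v_rel|² = 16
v_rel×d = (-4)·(14) − (0)·(-22) = -56
since m = R²·16 − (-56)²:  R² = (3136 + -1536) / 16 = 100
R = √100 = 10  ⇒  r_B = 10 − 8 = 2

rB=2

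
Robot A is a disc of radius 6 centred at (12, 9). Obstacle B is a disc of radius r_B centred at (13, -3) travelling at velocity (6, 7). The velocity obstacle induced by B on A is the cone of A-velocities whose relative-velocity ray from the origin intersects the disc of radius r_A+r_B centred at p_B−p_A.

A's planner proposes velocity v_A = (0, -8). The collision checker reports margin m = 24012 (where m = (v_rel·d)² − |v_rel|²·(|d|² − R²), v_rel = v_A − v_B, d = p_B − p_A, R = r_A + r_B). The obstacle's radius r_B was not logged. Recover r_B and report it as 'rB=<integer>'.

m = 24012
d = (1, -12);  v_rel = (-6, -15),  |v_rel|² = 261
v_rel×d = (-6)·(-12) − (-15)·(1) = 87
since m = R²·261 − 87²:  R² = (7569 + 24012) / 261 = 121
R = √121 = 11  ⇒  r_B = 11 − 6 = 5

rB=5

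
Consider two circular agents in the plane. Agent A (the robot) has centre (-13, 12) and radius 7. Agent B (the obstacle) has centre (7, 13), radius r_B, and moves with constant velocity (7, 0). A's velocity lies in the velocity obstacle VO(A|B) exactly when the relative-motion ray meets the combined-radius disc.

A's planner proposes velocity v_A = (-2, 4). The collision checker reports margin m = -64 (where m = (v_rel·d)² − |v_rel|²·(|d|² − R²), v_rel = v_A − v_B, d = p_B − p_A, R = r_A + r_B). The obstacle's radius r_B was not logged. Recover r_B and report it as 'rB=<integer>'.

m = -64
d = (20, 1);  v_rel = (-9, 4),  |v_rel|² = 97
v_rel×d = (-9)·(1) − (4)·(20) = -89
since m = R²·97 − (-89)²:  R² = (7921 + -64) / 97 = 81
R = √81 = 9  ⇒  r_B = 9 − 7 = 2

rB=2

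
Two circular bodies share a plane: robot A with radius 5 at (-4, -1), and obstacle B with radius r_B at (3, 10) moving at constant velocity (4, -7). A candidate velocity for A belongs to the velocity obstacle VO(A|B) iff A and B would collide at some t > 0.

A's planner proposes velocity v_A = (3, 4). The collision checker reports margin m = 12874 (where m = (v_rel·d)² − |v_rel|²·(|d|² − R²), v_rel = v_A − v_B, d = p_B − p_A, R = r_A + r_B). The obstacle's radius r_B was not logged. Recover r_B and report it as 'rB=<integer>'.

m = 12874
d = (7, 11);  v_rel = (-1, 11),  |v_rel|² = 122
v_rel×d = (-1)·(11) − (11)·(7) = -88
since m = R²·122 − (-88)²:  R² = (7744 + 12874) / 122 = 169
R = √169 = 13  ⇒  r_B = 13 − 5 = 8

rB=8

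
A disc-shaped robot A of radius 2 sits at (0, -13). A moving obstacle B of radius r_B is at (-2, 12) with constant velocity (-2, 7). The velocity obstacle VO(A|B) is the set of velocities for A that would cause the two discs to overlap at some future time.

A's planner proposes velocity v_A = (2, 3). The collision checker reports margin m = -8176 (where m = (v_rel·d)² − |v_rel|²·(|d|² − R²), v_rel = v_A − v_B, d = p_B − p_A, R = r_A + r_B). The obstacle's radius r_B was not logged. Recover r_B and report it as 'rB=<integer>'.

m = -8176
d = (-2, 25);  v_rel = (4, -4),  |v_rel|² = 32
v_rel×d = (4)·(25) − (-4)·(-2) = 92
since m = R²·32 − 92²:  R² = (8464 + -8176) / 32 = 9
R = √9 = 3  ⇒  r_B = 3 − 2 = 1

rB=1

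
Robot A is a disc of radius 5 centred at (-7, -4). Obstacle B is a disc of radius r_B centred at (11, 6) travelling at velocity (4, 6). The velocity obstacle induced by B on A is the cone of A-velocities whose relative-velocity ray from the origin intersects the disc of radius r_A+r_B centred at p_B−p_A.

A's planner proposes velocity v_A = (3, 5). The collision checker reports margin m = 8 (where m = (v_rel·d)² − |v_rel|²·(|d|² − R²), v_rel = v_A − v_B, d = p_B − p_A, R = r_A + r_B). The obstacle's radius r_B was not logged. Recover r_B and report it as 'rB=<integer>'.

m = 8
d = (18, 10);  v_rel = (-1, -1),  |v_rel|² = 2
v_rel×d = (-1)·(10) − (-1)·(18) = 8
since m = R²·2 − 8²:  R² = (64 + 8) / 2 = 36
R = √36 = 6  ⇒  r_B = 6 − 5 = 1

rB=1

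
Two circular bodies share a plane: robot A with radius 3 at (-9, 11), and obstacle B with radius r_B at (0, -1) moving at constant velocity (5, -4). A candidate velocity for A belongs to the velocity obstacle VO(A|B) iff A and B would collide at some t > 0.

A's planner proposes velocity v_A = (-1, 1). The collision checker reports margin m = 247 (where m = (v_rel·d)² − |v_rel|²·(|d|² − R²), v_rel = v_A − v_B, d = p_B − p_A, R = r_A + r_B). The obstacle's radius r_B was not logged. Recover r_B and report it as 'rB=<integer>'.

m = 247
d = (9, -12);  v_rel = (-6, 5),  |v_rel|² = 61
v_rel×d = (-6)·(-12) − (5)·(9) = 27
since m = R²·61 − 27²:  R² = (729 + 247) / 61 = 16
R = √16 = 4  ⇒  r_B = 4 − 3 = 1

rB=1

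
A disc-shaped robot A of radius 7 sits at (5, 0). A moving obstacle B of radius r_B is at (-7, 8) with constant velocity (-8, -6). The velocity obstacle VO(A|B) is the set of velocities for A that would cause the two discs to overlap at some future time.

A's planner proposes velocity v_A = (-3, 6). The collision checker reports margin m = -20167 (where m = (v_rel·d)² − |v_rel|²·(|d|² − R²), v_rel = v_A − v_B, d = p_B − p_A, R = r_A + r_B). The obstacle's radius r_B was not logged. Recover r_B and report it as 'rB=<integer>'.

m = -20167
d = (-12, 8);  v_rel = (5, 12),  |v_rel|² = 169
v_rel×d = (5)·(8) − (12)·(-12) = 184
since m = R²·169 − 184²:  R² = (33856 + -20167) / 169 = 81
R = √81 = 9  ⇒  r_B = 9 − 7 = 2

rB=2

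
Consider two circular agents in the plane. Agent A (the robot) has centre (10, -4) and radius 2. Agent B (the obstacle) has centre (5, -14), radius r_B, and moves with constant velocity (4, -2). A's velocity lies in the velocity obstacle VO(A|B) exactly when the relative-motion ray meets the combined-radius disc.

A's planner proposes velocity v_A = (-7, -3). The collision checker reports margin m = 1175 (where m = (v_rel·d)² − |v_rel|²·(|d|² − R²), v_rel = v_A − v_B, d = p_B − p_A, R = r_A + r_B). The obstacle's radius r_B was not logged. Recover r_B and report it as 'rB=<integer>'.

m = 1175
d = (-5, -10);  v_rel = (-11, -1),  |v_rel|² = 122
v_rel×d = (-11)·(-10) − (-1)·(-5) = 105
since m = R²·122 − 105²:  R² = (11025 + 1175) / 122 = 100
R = √100 = 10  ⇒  r_B = 10 − 2 = 8

rB=8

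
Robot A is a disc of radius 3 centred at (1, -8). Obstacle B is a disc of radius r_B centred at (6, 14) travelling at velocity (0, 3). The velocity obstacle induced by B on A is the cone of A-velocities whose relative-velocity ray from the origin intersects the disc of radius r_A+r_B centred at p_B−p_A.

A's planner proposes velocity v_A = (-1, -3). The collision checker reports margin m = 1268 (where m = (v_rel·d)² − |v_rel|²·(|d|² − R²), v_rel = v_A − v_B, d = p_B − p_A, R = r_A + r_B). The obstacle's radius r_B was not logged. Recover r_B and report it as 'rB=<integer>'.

m = 1268
d = (5, 22);  v_rel = (-1, -6),  |v_rel|² = 37
v_rel×d = (-1)·(22) − (-6)·(5) = 8
since m = R²·37 − 8²:  R² = (64 + 1268) / 37 = 36
R = √36 = 6  ⇒  r_B = 6 − 3 = 3

rB=3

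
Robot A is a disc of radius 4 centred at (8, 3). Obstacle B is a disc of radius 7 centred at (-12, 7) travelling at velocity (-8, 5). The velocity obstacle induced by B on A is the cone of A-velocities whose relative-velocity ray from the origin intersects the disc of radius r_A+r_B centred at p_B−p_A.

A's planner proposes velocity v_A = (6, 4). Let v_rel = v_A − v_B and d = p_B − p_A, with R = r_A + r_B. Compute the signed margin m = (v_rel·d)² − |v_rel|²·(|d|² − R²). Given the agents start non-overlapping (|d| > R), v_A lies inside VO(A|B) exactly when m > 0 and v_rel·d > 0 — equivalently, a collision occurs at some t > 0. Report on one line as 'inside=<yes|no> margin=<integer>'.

d = (-20, 4),  |d|² = 416;  R = 4+7 = 11,  c = 416−11² = 295
v_rel = (14, -1),  |v_rel|² = 197;  v_rel·d = (14)·(-20) + (-1)·(4) = -284
197·t² + 568·t + 295 = 0  ⇒  m = (-284)² − 197·295 = 22541
m = 22541 > 0,  v_rel·d = -284 < 0  ⇒  outside

inside=no margin=22541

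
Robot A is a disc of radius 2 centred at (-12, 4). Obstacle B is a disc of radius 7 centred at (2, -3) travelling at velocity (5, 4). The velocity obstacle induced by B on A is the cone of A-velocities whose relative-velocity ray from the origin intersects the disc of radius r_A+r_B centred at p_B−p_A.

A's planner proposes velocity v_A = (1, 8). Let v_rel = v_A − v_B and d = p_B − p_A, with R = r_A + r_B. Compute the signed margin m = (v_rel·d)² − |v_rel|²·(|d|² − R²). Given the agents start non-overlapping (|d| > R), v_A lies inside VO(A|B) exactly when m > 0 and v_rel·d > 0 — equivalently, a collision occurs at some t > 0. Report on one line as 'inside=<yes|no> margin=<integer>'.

d = (14, -7),  |d|² = 245;  R = 2+7 = 9,  c = 245−9² = 164
v_rel = (-4, 4),  |v_rel|² = 32;  v_rel·d = (-4)·(14) + (4)·(-7) = -84
32·t² + 168·t + 164 = 0  ⇒  m = (-84)² − 32·164 = 1808
m = 1808 > 0,  v_rel·d = -84 < 0  ⇒  outside

inside=no margin=1808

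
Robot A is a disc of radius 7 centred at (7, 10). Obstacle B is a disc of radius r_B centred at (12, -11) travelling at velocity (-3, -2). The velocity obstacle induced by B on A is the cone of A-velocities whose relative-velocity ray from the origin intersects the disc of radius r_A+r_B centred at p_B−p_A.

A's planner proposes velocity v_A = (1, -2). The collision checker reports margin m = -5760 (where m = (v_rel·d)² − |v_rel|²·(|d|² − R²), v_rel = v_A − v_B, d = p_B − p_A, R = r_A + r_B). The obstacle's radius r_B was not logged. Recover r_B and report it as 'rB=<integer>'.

m = -5760
d = (5, -21);  v_rel = (4, 0),  |v_rel|² = 16
v_rel×d = (4)·(-21) − (0)·(5) = -84
since m = R²·16 − (-84)²:  R² = (7056 + -5760) / 16 = 81
R = √81 = 9  ⇒  r_B = 9 − 7 = 2

rB=2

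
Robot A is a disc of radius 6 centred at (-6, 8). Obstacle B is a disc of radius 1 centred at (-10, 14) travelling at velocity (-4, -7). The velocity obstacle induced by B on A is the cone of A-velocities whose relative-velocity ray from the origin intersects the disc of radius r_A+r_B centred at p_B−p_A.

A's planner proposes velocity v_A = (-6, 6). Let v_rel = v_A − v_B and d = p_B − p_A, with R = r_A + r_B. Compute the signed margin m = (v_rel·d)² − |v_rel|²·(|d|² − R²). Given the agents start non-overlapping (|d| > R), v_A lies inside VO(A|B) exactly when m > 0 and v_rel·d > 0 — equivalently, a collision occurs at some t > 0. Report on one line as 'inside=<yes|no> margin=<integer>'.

d = (-4, 6),  |d|² = 52;  R = 6+1 = 7,  c = 52−7² = 3
v_rel = (-2, 13),  |v_rel|² = 173;  v_rel·d = (-2)·(-4) + (13)·(6) = 86
173·t² − 172·t + 3 = 0  ⇒  m = 86² − 173·3 = 6877
m = 6877 > 0,  v_rel·d = 86 > 0  ⇒  inside

inside=yes margin=6877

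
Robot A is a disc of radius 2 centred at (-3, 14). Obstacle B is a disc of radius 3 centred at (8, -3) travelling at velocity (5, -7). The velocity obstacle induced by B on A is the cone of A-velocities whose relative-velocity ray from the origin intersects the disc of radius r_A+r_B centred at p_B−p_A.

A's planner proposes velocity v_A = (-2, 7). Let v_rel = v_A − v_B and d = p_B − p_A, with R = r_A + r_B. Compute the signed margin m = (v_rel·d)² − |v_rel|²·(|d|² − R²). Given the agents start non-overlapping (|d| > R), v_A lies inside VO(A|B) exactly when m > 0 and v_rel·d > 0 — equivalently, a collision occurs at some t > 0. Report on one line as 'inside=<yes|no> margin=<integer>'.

d = (11, -17),  |d|² = 410;  R = 2+3 = 5,  c = 410−5² = 385
v_rel = (-7, 14),  |v_rel|² = 245;  v_rel·d = (-7)·(11) + (14)·(-17) = -315
245·t² + 630·t + 385 = 0  ⇒  m = (-315)² − 245·385 = 4900
m = 4900 > 0,  v_rel·d = -315 < 0  ⇒  outside

inside=no margin=4900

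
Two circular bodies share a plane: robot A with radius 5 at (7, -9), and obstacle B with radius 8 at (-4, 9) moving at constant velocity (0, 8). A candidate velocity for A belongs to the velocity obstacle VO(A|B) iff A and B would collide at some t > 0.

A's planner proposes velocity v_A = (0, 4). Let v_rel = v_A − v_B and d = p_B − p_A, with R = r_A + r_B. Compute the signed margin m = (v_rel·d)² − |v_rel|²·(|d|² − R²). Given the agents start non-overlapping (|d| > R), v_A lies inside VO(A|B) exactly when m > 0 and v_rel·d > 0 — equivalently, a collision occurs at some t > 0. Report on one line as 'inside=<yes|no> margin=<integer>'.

d = (-11, 18),  |d|² = 445;  R = 5+8 = 13,  c = 445−13² = 276
v_rel = (0, -4),  |v_rel|² = 16;  v_rel·d = (0)·(-11) + (-4)·(18) = -72
16·t² + 144·t + 276 = 0  ⇒  m = (-72)² − 16·276 = 768
m = 768 > 0,  v_rel·d = -72 < 0  ⇒  outside

inside=no margin=768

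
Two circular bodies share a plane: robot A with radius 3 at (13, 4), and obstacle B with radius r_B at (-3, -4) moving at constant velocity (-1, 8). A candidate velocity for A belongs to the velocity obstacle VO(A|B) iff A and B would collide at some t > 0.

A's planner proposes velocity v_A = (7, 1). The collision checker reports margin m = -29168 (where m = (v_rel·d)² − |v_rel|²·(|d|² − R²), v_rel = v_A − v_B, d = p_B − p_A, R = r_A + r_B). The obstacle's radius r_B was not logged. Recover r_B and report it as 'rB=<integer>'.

m = -29168
d = (-16, -8);  v_rel = (8, -7),  |v_rel|² = 113
v_rel×d = (8)·(-8) − (-7)·(-16) = -176
since m = R²·113 − (-176)²:  R² = (30976 + -29168) / 113 = 16
R = √16 = 4  ⇒  r_B = 4 − 3 = 1

rB=1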